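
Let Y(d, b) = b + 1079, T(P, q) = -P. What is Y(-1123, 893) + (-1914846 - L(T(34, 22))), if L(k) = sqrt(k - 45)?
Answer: -1912874 - I*sqrt(79) ≈ -1.9129e+6 - 8.8882*I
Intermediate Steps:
L(k) = sqrt(-45 + k)
Y(d, b) = 1079 + b
Y(-1123, 893) + (-1914846 - L(T(34, 22))) = (1079 + 893) + (-1914846 - sqrt(-45 - 1*34)) = 1972 + (-1914846 - sqrt(-45 - 34)) = 1972 + (-1914846 - sqrt(-79)) = 1972 + (-1914846 - I*sqrt(79)) = -1912874 - I*sqrt(79)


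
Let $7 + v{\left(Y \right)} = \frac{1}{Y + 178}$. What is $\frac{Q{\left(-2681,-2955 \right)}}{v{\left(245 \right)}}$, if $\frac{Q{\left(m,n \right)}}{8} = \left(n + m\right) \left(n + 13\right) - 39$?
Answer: $- \frac{7013793879}{370} \approx -1.8956 \cdot 10^{7}$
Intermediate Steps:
$v{\left(Y \right)} = -7 + \frac{1}{178 + Y}$ ($v{\left(Y \right)} = -7 + \frac{1}{Y + 178} = -7 + \frac{1}{178 + Y}$)
$Q{\left(m,n \right)} = -312 + 8 \left(13 + n\right) \left(m + n\right)$ ($Q{\left(m,n \right)} = 8 \left(\left(n + m\right) \left(n + 13\right) - 39\right) = 8 \left(\left(m + n\right) \left(13 + n\right) - 39\right) = 8 \left(\left(13 + n\right) \left(m + n\right) - 39\right) = 8 \left(-39 + \left(13 + n\right) \left(m + n\right)\right) = -312 + 8 \left(13 + n\right) \left(m + n\right)$)
$\frac{Q{\left(-2681,-2955 \right)}}{v{\left(245 \right)}} = \frac{-312 + 8 \left(-2955\right)^{2} + 104 \left(-2681\right) + 104 \left(-2955\right) + 8 \left(-2681\right) \left(-2955\right)}{\frac{1}{178 + 245} \left(-1245 - 1715\right)} = \frac{-312 + 8 \cdot 8732025 - 278824 - 307320 + 63378840}{\frac{1}{423} \left(-1245 - 1715\right)} = \frac{-312 + 69856200 - 278824 - 307320 + 63378840}{\frac{1}{423} \left(-2960\right)} = \frac{132648584}{- \frac{2960}{423}} = 132648584 \left(- \frac{423}{2960}\right) = - \frac{7013793879}{370}$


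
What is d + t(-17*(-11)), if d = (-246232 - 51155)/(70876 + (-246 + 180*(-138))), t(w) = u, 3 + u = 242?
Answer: 10646423/45790 ≈ 232.51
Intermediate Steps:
u = 239 (u = -3 + 242 = 239)
t(w) = 239
d = -297387/45790 (d = -297387/(70876 + (-246 - 24840)) = -297387/(70876 - 25086) = -297387/45790 ≈ -6.4946)
d + t(-17*(-11)) = -297387/45790 + 239 = 10646423/45790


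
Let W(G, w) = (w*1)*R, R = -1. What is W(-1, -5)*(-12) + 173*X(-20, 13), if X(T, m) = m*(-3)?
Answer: -6807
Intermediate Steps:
W(G, w) = -w (W(G, w) = (w*1)*(-1) = w*(-1) = -w)
X(T, m) = -3*m
W(-1, -5)*(-12) + 173*X(-20, 13) = -1*(-5)*(-12) + 173*(-3*13) = 5*(-12) + 173*(-39) = -60 - 6747 = -6807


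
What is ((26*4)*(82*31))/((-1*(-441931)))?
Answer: 264368/441931 ≈ 0.59821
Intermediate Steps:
((26*4)*(82*31))/((-1*(-441931))) = (104*2542)/441931 = 264368*(1/441931) = 264368/441931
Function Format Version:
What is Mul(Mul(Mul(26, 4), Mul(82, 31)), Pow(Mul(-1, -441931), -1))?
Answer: Rational(264368, 441931) ≈ 0.59821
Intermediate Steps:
Mul(Mul(Mul(26, 4), Mul(82, 31)), Pow(Mul(-1, -441931), -1)) = Mul(Mul(104, 2542), Pow(441931, -1)) = Mul(264368, Rational(1, 441931)) = Rational(264368, 441931)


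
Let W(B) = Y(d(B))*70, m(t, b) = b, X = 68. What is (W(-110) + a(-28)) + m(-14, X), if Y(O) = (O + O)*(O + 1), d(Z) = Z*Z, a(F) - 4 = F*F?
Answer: 20499094856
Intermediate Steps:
a(F) = 4 + F² (a(F) = 4 + F*F = 4 + F²)
d(Z) = Z²
Y(O) = 2*O*(1 + O) (Y(O) = (2*O)*(1 + O) = 2*O*(1 + O))
W(B) = 140*B²*(1 + B²) (W(B) = (2*B²*(1 + B²))*70 = 140*B²*(1 + B²))
(W(-110) + a(-28)) + m(-14, X) = (140*(-110)²*(1 + (-110)²) + (4 + (-28)²)) + 68 = (140*12100*(1 + 12100) + (4 + 784)) + 68 = (140*12100*12101 + 788) + 68 = (20499094000 + 788) + 68 = 20499094788 + 68 = 20499094856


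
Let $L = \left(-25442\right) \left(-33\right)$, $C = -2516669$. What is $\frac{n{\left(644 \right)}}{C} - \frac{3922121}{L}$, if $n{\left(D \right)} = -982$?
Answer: $- \frac{9869855861497}{2112960059034} \approx -4.6711$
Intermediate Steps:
$L = 839586$
$\frac{n{\left(644 \right)}}{C} - \frac{3922121}{L} = - \frac{982}{-2516669} - \frac{3922121}{839586} = \left(-982\right) \left(- \frac{1}{2516669}\right) - \frac{3922121}{839586} = \frac{982}{2516669} - \frac{3922121}{839586} = - \frac{9869855861497}{2112960059034}$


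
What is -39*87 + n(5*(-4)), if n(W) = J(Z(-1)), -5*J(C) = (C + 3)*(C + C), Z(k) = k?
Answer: -16961/5 ≈ -3392.2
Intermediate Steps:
J(C) = -2*C*(3 + C)/5 (J(C) = -(C + 3)*(C + C)/5 = -(3 + C)*2*C/5 = -2*C*(3 + C)/5)
n(W) = 4/5 (n(W) = -2/5*(-1)*(3 - 1) = -2/5*(-1)*2 = 4/5)
-39*87 + n(5*(-4)) = -39*87 + 4/5 = -3393 + 4/5 = -16961/5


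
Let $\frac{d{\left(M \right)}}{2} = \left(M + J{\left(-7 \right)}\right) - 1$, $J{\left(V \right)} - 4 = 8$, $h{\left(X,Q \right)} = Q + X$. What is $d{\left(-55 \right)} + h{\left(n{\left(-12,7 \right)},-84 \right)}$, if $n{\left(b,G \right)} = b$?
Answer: $-184$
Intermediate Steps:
$J{\left(V \right)} = 12$ ($J{\left(V \right)} = 4 + 8 = 12$)
$d{\left(M \right)} = 22 + 2 M$ ($d{\left(M \right)} = 2 \left(\left(M + 12\right) - 1\right) = 2 \left(\left(12 + M\right) - 1\right) = 2 \left(11 + M\right) = 22 + 2 M$)
$d{\left(-55 \right)} + h{\left(n{\left(-12,7 \right)},-84 \right)} = \left(22 + 2 \left(-55\right)\right) - 96 = \left(22 - 110\right) - 96 = -88 - 96 = -184$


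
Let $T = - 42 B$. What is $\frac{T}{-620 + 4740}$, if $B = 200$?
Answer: $- \frac{210}{103} \approx -2.0388$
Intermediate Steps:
$T = -8400$ ($T = \left(-42\right) 200 = -8400$)
$\frac{T}{-620 + 4740} = - \frac{8400}{-620 + 4740} = - \frac{8400}{4120} = \left(-8400\right) \frac{1}{4120} = - \frac{210}{103}$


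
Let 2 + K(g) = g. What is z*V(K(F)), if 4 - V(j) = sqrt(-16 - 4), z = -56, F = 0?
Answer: -224 + 112*I*sqrt(5) ≈ -224.0 + 250.44*I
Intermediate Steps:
K(g) = -2 + g
V(j) = 4 - 2*I*sqrt(5) (V(j) = 4 - sqrt(-16 - 4) = 4 - sqrt(-20) = 4 - 2*I*sqrt(5))
z*V(K(F)) = -56*(4 - 2*I*sqrt(5)) = -224 + 112*I*sqrt(5)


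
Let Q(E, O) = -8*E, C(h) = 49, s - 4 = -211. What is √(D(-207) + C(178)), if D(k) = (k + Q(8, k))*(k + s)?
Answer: √112243 ≈ 335.03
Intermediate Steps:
s = -207 (s = 4 - 211 = -207)
D(k) = (-207 + k)*(-64 + k) (D(k) = (k - 8*8)*(k - 207) = (k - 64)*(-207 + k) = (-64 + k)*(-207 + k) = (-207 + k)*(-64 + k))
√(D(-207) + C(178)) = √((13248 + (-207)² - 271*(-207)) + 49) = √((13248 + 42849 + 56097) + 49) = √(112194 + 49) = √112243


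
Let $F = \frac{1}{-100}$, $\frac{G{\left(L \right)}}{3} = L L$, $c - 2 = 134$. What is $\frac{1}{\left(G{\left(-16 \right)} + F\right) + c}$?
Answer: $\frac{100}{90399} \approx 0.0011062$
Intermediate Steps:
$c = 136$ ($c = 2 + 134 = 136$)
$G{\left(L \right)} = 3 L^{2}$ ($G{\left(L \right)} = 3 L L = 3 L^{2}$)
$F = - \frac{1}{100} \approx -0.01$
$\frac{1}{\left(G{\left(-16 \right)} + F\right) + c} = \frac{1}{\left(3 \left(-16\right)^{2} - \frac{1}{100}\right) + 136} = \frac{1}{\left(3 \cdot 256 - \frac{1}{100}\right) + 136} = \frac{1}{\left(768 - \frac{1}{100}\right) + 136} = \frac{1}{\frac{76799}{100} + 136} = \frac{1}{\frac{90399}{100}} = \frac{100}{90399}$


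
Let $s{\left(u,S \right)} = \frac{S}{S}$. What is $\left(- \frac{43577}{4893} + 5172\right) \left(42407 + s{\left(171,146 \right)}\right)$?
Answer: $\frac{357118036584}{1631} \approx 2.1896 \cdot 10^{8}$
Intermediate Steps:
$s{\left(u,S \right)} = 1$
$\left(- \frac{43577}{4893} + 5172\right) \left(42407 + s{\left(171,146 \right)}\right) = \left(- \frac{43577}{4893} + 5172\right) \left(42407 + 1\right) = \left(\left(-43577\right) \frac{1}{4893} + 5172\right) 42408 = \left(- \frac{43577}{4893} + 5172\right) 42408 = \frac{25263019}{4893} \cdot 42408 = \frac{357118036584}{1631}$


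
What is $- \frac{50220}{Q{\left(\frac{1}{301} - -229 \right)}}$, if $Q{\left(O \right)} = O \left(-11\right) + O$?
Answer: $\frac{755811}{34465} \approx 21.93$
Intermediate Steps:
$Q{\left(O \right)} = - 10 O$ ($Q{\left(O \right)} = - 11 O + O = - 10 O$)
$- \frac{50220}{Q{\left(\frac{1}{301} - -229 \right)}} = - \frac{50220}{\left(-10\right) \left(\frac{1}{301} - -229\right)} = - \frac{50220}{\left(-10\right) \left(\frac{1}{301} + 229\right)} = - \frac{50220}{\left(-10\right) \frac{68930}{301}} = - \frac{50220}{- \frac{689300}{301}} = \left(-50220\right) \left(- \frac{301}{689300}\right) = \frac{755811}{34465}$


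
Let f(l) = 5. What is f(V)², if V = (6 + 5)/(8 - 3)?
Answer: 25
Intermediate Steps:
V = 11/5 ≈ 2.2000
f(V)² = 5² = 25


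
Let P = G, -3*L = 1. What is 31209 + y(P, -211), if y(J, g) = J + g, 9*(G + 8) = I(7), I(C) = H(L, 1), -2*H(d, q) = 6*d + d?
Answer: 1673467/54 ≈ 30990.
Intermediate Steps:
L = -⅓ (L = -⅓*1 = -⅓ ≈ -0.33333)
H(d, q) = -7*d/2 (H(d, q) = -(6*d + d)/2 = -7*d/2)
I(C) = 7/6 (I(C) = -7/2*(-⅓) = 7/6)
G = -425/54 (G = -8 + (⅑)*(7/6) = -8 + 7/54 = -425/54 ≈ -7.8704)
P = -425/54 ≈ -7.8704
31209 + y(P, -211) = 31209 + (-425/54 - 211) = 31209 - 11819/54 = 1673467/54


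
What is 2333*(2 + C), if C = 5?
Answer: 16331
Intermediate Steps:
2333*(2 + C) = 2333*(2 + 5) = 2333*7 = 16331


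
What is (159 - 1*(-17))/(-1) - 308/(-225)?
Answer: -39292/225 ≈ -174.63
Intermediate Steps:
(159 - 1*(-17))/(-1) - 308/(-225) = (159 + 17)*(-1) - 308*(-1/225) = 176*(-1) + 308/225 = -176 + 308/225 = -39292/225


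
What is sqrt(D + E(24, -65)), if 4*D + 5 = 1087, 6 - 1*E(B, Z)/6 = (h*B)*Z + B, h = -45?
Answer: 5*I*sqrt(67366)/2 ≈ 648.87*I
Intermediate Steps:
E(B, Z) = 36 - 6*B + 270*B*Z (E(B, Z) = 36 - 6*((-45*B)*Z + B) = 36 - 6*(-45*B*Z + B) = 36 - 6*(B - 45*B*Z) = 36 + (-6*B + 270*B*Z) = 36 - 6*B + 270*B*Z)
D = 541/2 (D = -5/4 + (1/4)*1087 = -5/4 + 1087/4 = 541/2 ≈ 270.50)
sqrt(D + E(24, -65)) = sqrt(541/2 + (36 - 6*24 + 270*24*(-65))) = sqrt(541/2 + (36 - 144 - 421200)) = sqrt(541/2 - 421308) = sqrt(-842075/2) = 5*I*sqrt(67366)/2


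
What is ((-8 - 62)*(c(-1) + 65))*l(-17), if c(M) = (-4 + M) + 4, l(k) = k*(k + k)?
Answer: -2589440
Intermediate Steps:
l(k) = 2*k² (l(k) = k*(2*k) = 2*k²)
c(M) = M
((-8 - 62)*(c(-1) + 65))*l(-17) = ((-8 - 62)*(-1 + 65))*(2*(-17)²) = (-70*64)*(2*289) = -4480*578 = -2589440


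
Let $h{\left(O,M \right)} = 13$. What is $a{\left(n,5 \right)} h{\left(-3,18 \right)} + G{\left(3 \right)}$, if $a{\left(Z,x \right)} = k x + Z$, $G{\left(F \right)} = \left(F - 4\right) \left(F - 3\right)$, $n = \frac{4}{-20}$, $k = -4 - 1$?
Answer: $- \frac{1638}{5} \approx -327.6$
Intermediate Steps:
$k = -5$ ($k = -4 - 1 = -5$)
$n = - \frac{1}{5}$ ($n = 4 \left(- \frac{1}{20}\right) = - \frac{1}{5} \approx -0.2$)
$G{\left(F \right)} = \left(-4 + F\right) \left(-3 + F\right)$
$a{\left(Z,x \right)} = Z - 5 x$ ($a{\left(Z,x \right)} = - 5 x + Z = Z - 5 x$)
$a{\left(n,5 \right)} h{\left(-3,18 \right)} + G{\left(3 \right)} = \left(- \frac{1}{5} - 25\right) 13 + \left(12 + 3^{2} - 21\right) = \left(- \frac{1}{5} - 25\right) 13 + \left(12 + 9 - 21\right) = \left(- \frac{126}{5}\right) 13 + 0 = - \frac{1638}{5} + 0 = - \frac{1638}{5}$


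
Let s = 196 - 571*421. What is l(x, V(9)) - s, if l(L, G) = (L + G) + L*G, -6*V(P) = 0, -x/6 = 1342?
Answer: 232143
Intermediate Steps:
x = -8052 (x = -6*1342 = -8052)
V(P) = 0 (V(P) = -⅙*0 = 0)
s = -240195 (s = 196 - 240391 = -240195)
l(L, G) = G + L + G*L (l(L, G) = (G + L) + G*L = G + L + G*L)
l(x, V(9)) - s = (0 - 8052 + 0*(-8052)) - 1*(-240195) = (0 - 8052 + 0) + 240195 = -8052 + 240195 = 232143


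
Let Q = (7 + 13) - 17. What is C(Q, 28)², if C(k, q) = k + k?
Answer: 36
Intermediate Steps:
Q = 3 (Q = 20 - 17 = 3)
C(k, q) = 2*k
C(Q, 28)² = (2*3)² = 6² = 36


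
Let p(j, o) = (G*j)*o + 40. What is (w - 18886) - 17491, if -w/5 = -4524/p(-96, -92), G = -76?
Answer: -6103993501/167798 ≈ -36377.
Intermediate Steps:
p(j, o) = 40 - 76*j*o (p(j, o) = (-76*j)*o + 40 = -76*j*o + 40 = 40 - 76*j*o)
w = -5655/167798 (w = -(-22620)/(40 - 76*(-96)*(-92)) = -(-22620)/(40 - 671232) = -(-22620)/(-671192) = -(-22620)*(-1)/671192 = -5*1131/167798 = -5655/167798 ≈ -0.033701)
(w - 18886) - 17491 = (-5655/167798 - 18886) - 17491 = -3169038683/167798 - 17491 = -6103993501/167798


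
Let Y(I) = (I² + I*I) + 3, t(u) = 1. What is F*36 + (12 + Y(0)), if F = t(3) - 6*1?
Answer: -165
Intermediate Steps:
Y(I) = 3 + 2*I² (Y(I) = (I² + I²) + 3 = 2*I² + 3 = 3 + 2*I²)
F = -5 (F = 1 - 6*1 = 1 - 6 = -5)
F*36 + (12 + Y(0)) = -5*36 + (12 + (3 + 2*0²)) = -180 + (12 + (3 + 2*0)) = -180 + (12 + (3 + 0)) = -180 + (12 + 3) = -180 + 15 = -165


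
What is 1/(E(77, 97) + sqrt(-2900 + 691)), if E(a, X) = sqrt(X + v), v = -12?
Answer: 1/(sqrt(85) + 47*I) ≈ 0.004019 - 0.020488*I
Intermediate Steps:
E(a, X) = sqrt(-12 + X) (E(a, X) = sqrt(X - 12) = sqrt(-12 + X))
1/(E(77, 97) + sqrt(-2900 + 691)) = 1/(sqrt(-12 + 97) + sqrt(-2900 + 691)) = 1/(sqrt(85) + sqrt(-2209)) = 1/(sqrt(85) + 47*I)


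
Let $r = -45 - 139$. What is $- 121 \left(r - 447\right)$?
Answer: $76351$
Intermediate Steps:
$r = -184$
$- 121 \left(r - 447\right) = - 121 \left(-184 - 447\right) = \left(-121\right) \left(-631\right) = 76351$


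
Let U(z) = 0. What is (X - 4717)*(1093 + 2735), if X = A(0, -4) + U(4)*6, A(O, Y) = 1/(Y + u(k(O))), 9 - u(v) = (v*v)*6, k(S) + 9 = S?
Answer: -8685264984/481 ≈ -1.8057e+7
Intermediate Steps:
k(S) = -9 + S
u(v) = 9 - 6*v² (u(v) = 9 - v*v*6 = 9 - v²*6 = 9 - 6*v²)
A(O, Y) = 1/(9 + Y - 6*(-9 + O)²) (A(O, Y) = 1/(Y + (9 - 6*(-9 + O)²)) = 1/(9 + Y - 6*(-9 + O)²))
X = -1/481 (X = 1/(9 - 4 - 6*(-9 + 0)²) + 0*6 = 1/(9 - 4 - 6*(-9)²) + 0 = 1/(9 - 4 - 6*81) + 0 = 1/(9 - 4 - 486) + 0 = 1/(-481) + 0 = -1/481 + 0 = -1/481 ≈ -0.0020790)
(X - 4717)*(1093 + 2735) = (-1/481 - 4717)*(1093 + 2735) = -2268878/481*3828 = -8685264984/481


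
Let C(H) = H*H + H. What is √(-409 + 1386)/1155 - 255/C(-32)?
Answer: -255/992 + √977/1155 ≈ -0.22999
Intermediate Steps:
C(H) = H + H² (C(H) = H² + H = H + H²)
√(-409 + 1386)/1155 - 255/C(-32) = √(-409 + 1386)/1155 - 255*(-1/(32*(1 - 32))) = √977*(1/1155) - 255/((-32*(-31))) = √977/1155 - 255/992 = -255/992 + √977/1155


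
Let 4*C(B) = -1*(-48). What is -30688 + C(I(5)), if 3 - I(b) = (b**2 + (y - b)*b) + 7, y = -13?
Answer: -30676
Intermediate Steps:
I(b) = -4 - b**2 - b*(-13 - b) (I(b) = 3 - ((b**2 + (-13 - b)*b) + 7) = 3 - ((b**2 + b*(-13 - b)) + 7) = 3 - (7 + b**2 + b*(-13 - b)) = 3 + (-7 - b**2 - b*(-13 - b)) = -4 - b**2 - b*(-13 - b))
C(B) = 12 (C(B) = (-1*(-48))/4 = (1/4)*48 = 12)
-30688 + C(I(5)) = -30688 + 12 = -30676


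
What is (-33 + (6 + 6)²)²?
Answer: 12321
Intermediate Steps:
(-33 + (6 + 6)²)² = (-33 + 12²)² = (-33 + 144)² = 111² = 12321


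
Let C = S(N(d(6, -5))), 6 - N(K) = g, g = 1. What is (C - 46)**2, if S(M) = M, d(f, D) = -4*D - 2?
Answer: 1681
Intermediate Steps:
d(f, D) = -2 - 4*D
N(K) = 5 (N(K) = 6 - 1*1 = 6 - 1 = 5)
C = 5
(C - 46)**2 = (5 - 46)**2 = (-41)**2 = 1681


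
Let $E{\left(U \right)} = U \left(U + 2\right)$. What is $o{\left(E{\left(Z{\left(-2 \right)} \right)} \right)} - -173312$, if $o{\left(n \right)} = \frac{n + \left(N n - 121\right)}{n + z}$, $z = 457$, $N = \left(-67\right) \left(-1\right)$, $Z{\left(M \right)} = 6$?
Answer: $\frac{87525703}{505} \approx 1.7332 \cdot 10^{5}$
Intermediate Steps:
$N = 67$
$E{\left(U \right)} = U \left(2 + U\right)$
$o{\left(n \right)} = \frac{-121 + 68 n}{457 + n}$ ($o{\left(n \right)} = \frac{n + \left(67 n - 121\right)}{n + 457} = \frac{n + \left(-121 + 67 n\right)}{457 + n} = \frac{-121 + 68 n}{457 + n}$)
$o{\left(E{\left(Z{\left(-2 \right)} \right)} \right)} - -173312 = \frac{-121 + 68 \cdot 6 \left(2 + 6\right)}{457 + 6 \left(2 + 6\right)} - -173312 = \frac{-121 + 68 \cdot 6 \cdot 8}{457 + 6 \cdot 8} + 173312 = \frac{-121 + 68 \cdot 48}{457 + 48} + 173312 = \frac{-121 + 3264}{505} + 173312 = \frac{1}{505} \cdot 3143 + 173312 = \frac{3143}{505} + 173312 = \frac{87525703}{505}$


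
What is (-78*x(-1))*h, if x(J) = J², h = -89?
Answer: 6942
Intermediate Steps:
(-78*x(-1))*h = -78*(-1)²*(-89) = -78*1*(-89) = -78*(-89) = 6942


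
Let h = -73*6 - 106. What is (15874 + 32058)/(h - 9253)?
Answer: -47932/9797 ≈ -4.8925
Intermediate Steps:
h = -544 (h = -438 - 106 = -544)
(15874 + 32058)/(h - 9253) = (15874 + 32058)/(-544 - 9253) = 47932/(-9797) = 47932*(-1/9797) = -47932/9797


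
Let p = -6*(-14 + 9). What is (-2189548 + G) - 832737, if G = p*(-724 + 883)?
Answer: -3017515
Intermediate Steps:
p = 30 (p = -6*(-5) = 30)
G = 4770 (G = 30*(-724 + 883) = 30*159 = 4770)
(-2189548 + G) - 832737 = (-2189548 + 4770) - 832737 = -2184778 - 832737 = -3017515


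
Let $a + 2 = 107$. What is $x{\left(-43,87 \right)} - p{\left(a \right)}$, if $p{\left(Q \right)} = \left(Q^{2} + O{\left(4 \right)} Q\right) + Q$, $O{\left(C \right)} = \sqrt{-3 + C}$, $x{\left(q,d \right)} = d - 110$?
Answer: $-11258$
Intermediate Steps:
$a = 105$ ($a = -2 + 107 = 105$)
$x{\left(q,d \right)} = -110 + d$
$p{\left(Q \right)} = Q^{2} + 2 Q$ ($p{\left(Q \right)} = \left(Q^{2} + \sqrt{-3 + 4} Q\right) + Q = \left(Q^{2} + \sqrt{1} Q\right) + Q = \left(Q^{2} + 1 Q\right) + Q = \left(Q^{2} + Q\right) + Q = \left(Q + Q^{2}\right) + Q = Q^{2} + 2 Q$)
$x{\left(-43,87 \right)} - p{\left(a \right)} = \left(-110 + 87\right) - 105 \left(2 + 105\right) = -23 - 105 \cdot 107 = -23 - 11235 = -11258$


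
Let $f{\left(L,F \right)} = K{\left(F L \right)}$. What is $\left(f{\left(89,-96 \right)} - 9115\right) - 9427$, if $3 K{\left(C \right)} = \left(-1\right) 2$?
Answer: $- \frac{55628}{3} \approx -18543.0$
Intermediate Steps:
$K{\left(C \right)} = - \frac{2}{3}$ ($K{\left(C \right)} = \frac{\left(-1\right) 2}{3} = \frac{1}{3} \left(-2\right) = - \frac{2}{3}$)
$f{\left(L,F \right)} = - \frac{2}{3}$
$\left(f{\left(89,-96 \right)} - 9115\right) - 9427 = \left(- \frac{2}{3} - 9115\right) - 9427 = - \frac{27347}{3} - 9427 = - \frac{55628}{3}$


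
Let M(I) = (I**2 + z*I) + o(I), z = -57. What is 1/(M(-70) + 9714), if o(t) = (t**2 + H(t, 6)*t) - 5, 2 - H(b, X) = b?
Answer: 1/18459 ≈ 5.4174e-5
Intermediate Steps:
H(b, X) = 2 - b
o(t) = -5 + t**2 + t*(2 - t) (o(t) = (t**2 + (2 - t)*t) - 5 = (t**2 + t*(2 - t)) - 5 = -5 + t**2 + t*(2 - t))
M(I) = -5 + I**2 - 55*I (M(I) = (I**2 - 57*I) + (-5 + 2*I) = -5 + I**2 - 55*I)
1/(M(-70) + 9714) = 1/((-5 + (-70)**2 - 55*(-70)) + 9714) = 1/((-5 + 4900 + 3850) + 9714) = 1/(8745 + 9714) = 1/18459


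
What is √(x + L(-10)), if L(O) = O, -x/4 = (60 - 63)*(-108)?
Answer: I*√1306 ≈ 36.139*I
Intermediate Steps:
x = -1296 (x = -4*(60 - 63)*(-108) = -(-12)*(-108) = -4*324 = -1296)
√(x + L(-10)) = √(-1296 - 10) = √(-1306) = I*√1306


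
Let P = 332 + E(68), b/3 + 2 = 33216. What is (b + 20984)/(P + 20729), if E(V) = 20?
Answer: 120626/21081 ≈ 5.7220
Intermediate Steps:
b = 99642 (b = -6 + 3*33216 = -6 + 99648 = 99642)
P = 352 (P = 332 + 20 = 352)
(b + 20984)/(P + 20729) = (99642 + 20984)/(352 + 20729) = 120626/21081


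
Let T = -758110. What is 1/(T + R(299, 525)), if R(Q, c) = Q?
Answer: -1/757811 ≈ -1.3196e-6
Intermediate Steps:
1/(T + R(299, 525)) = 1/(-758110 + 299) = 1/(-757811) = -1/757811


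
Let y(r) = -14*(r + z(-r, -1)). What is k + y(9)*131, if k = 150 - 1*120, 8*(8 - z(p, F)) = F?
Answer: -125509/4 ≈ -31377.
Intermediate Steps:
z(p, F) = 8 - F/8
k = 30 (k = 150 - 120 = 30)
y(r) = -455/4 - 14*r (y(r) = -14*(r + (8 - ⅛*(-1))) = -14*(r + (8 + ⅛)) = -14*(r + 65/8) = -14*(65/8 + r) = -455/4 - 14*r)
k + y(9)*131 = 30 + (-455/4 - 14*9)*131 = 30 + (-455/4 - 126)*131 = 30 - 959/4*131 = 30 - 125629/4 = -125509/4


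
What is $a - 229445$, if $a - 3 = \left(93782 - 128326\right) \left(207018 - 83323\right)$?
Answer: $-4273149522$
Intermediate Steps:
$a = -4272920077$ ($a = 3 + \left(93782 - 128326\right) \left(207018 - 83323\right) = 3 - 4272920080 = -4272920077$)
$a - 229445 = -4272920077 - 229445 = -4273149522$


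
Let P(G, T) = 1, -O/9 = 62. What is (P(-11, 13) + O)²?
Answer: 310249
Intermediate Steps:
O = -558 (O = -9*62 = -558)
(P(-11, 13) + O)² = (1 - 558)² = (-557)² = 310249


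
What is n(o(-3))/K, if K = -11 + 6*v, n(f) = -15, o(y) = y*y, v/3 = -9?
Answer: 15/173 ≈ 0.086705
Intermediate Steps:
v = -27 (v = 3*(-9) = -27)
o(y) = y²
K = -173 (K = -11 + 6*(-27) = -11 - 162 = -173)
n(o(-3))/K = -15/(-173) = -15*(-1/173) = 15/173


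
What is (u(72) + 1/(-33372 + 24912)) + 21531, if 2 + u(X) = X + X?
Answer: 183353579/8460 ≈ 21673.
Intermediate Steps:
u(X) = -2 + 2*X (u(X) = -2 + (X + X) = -2 + 2*X)
(u(72) + 1/(-33372 + 24912)) + 21531 = ((-2 + 2*72) + 1/(-33372 + 24912)) + 21531 = ((-2 + 144) + 1/(-8460)) + 21531 = (142 - 1/8460) + 21531 = 1201319/8460 + 21531 = 183353579/8460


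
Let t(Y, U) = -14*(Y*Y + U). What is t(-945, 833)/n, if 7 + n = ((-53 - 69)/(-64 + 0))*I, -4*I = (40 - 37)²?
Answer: 1601793536/1445 ≈ 1.1085e+6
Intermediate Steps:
t(Y, U) = -14*U - 14*Y² (t(Y, U) = -14*(Y² + U) = -14*(U + Y²) = -14*U - 14*Y²)
I = -9/4 (I = -(40 - 37)²/4 = -¼*3² = -¼*9 = -9/4 ≈ -2.2500)
n = -1445/128 (n = -7 + ((-53 - 69)/(-64 + 0))*(-9/4) = -7 - 122/(-64)*(-9/4) = -7 - 122*(-1/64)*(-9/4) = -7 + (61/32)*(-9/4) = -7 - 549/128 = -1445/128 ≈ -11.289)
t(-945, 833)/n = (-14*833 - 14*(-945)²)/(-1445/128) = (-11662 - 14*893025)*(-128/1445) = (-11662 - 12502350)*(-128/1445) = -12514012*(-128/1445) = 1601793536/1445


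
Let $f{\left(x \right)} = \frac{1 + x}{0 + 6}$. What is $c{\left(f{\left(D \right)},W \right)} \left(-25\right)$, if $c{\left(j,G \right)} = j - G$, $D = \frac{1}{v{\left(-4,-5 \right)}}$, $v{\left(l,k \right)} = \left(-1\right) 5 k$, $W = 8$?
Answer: $\frac{587}{3} \approx 195.67$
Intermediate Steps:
$v{\left(l,k \right)} = - 5 k$
$D = \frac{1}{25}$ ($D = \frac{1}{\left(-5\right) \left(-5\right)} = \frac{1}{25} \approx 0.04$)
$f{\left(x \right)} = \frac{1}{6} + \frac{x}{6}$ ($f{\left(x \right)} = \frac{1 + x}{6} = \left(1 + x\right) \frac{1}{6} = \frac{1}{6} + \frac{x}{6}$)
$c{\left(f{\left(D \right)},W \right)} \left(-25\right) = \left(\left(\frac{1}{6} + \frac{1}{6} \cdot \frac{1}{25}\right) - 8\right) \left(-25\right) = \left(\left(\frac{1}{6} + \frac{1}{150}\right) - 8\right) \left(-25\right) = \left(\frac{13}{75} - 8\right) \left(-25\right) = \left(- \frac{587}{75}\right) \left(-25\right) = \frac{587}{3}$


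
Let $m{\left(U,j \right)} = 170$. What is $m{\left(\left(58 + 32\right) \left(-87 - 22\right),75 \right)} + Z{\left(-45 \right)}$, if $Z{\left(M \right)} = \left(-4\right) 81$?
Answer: $-154$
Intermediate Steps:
$Z{\left(M \right)} = -324$
$m{\left(\left(58 + 32\right) \left(-87 - 22\right),75 \right)} + Z{\left(-45 \right)} = 170 - 324 = -154$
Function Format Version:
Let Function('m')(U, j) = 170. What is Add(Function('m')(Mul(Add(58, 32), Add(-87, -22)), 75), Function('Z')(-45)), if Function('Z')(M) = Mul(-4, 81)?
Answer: -154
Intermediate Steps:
Function('Z')(M) = -324
Add(Function('m')(Mul(Add(58, 32), Add(-87, -22)), 75), Function('Z')(-45)) = Add(170, -324) = -154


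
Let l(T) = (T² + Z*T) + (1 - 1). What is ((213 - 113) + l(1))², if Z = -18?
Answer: 6889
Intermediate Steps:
l(T) = T² - 18*T (l(T) = (T² - 18*T) + (1 - 1) = (T² - 18*T) + 0 = T² - 18*T)
((213 - 113) + l(1))² = ((213 - 113) + 1*(-18 + 1))² = (100 + 1*(-17))² = (100 - 17)² = 83² = 6889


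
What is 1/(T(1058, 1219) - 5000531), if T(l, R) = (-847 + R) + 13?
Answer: -1/5000146 ≈ -1.9999e-7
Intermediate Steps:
T(l, R) = -834 + R
1/(T(1058, 1219) - 5000531) = 1/((-834 + 1219) - 5000531) = 1/(385 - 5000531) = 1/(-5000146) = -1/5000146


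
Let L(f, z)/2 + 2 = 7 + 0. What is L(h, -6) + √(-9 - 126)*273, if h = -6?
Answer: 10 + 819*I*√15 ≈ 10.0 + 3172.0*I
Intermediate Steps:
L(f, z) = 10 (L(f, z) = -4 + 2*(7 + 0) = -4 + 2*7 = -4 + 14 = 10)
L(h, -6) + √(-9 - 126)*273 = 10 + √(-9 - 126)*273 = 10 + √(-135)*273 = 10 + (3*I*√15)*273 = 10 + 819*I*√15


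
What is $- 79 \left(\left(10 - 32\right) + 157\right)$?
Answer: $-10665$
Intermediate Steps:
$- 79 \left(\left(10 - 32\right) + 157\right) = - 79 \left(-22 + 157\right) = \left(-79\right) 135 = -10665$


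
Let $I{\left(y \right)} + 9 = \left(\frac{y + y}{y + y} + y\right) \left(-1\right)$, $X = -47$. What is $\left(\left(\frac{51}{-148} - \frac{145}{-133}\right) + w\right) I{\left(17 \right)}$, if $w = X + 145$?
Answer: $- \frac{52480143}{19684} \approx -2666.1$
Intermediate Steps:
$w = 98$ ($w = -47 + 145 = 98$)
$I{\left(y \right)} = -10 - y$ ($I{\left(y \right)} = -9 + \left(\frac{y + y}{y + y} + y\right) \left(-1\right) = -9 + \left(\frac{2 y}{2 y} + y\right) \left(-1\right) = -9 + \left(2 y \frac{1}{2 y} + y\right) \left(-1\right) = -9 + \left(1 + y\right) \left(-1\right) = -9 - \left(1 + y\right) = -10 - y$)
$\left(\left(\frac{51}{-148} - \frac{145}{-133}\right) + w\right) I{\left(17 \right)} = \left(\left(\frac{51}{-148} - \frac{145}{-133}\right) + 98\right) \left(-10 - 17\right) = \left(\left(51 \left(- \frac{1}{148}\right) - - \frac{145}{133}\right) + 98\right) \left(-10 - 17\right) = \left(\left(- \frac{51}{148} + \frac{145}{133}\right) + 98\right) \left(-27\right) = \left(\frac{14677}{19684} + 98\right) \left(-27\right) = \frac{1943709}{19684} \left(-27\right) = - \frac{52480143}{19684}$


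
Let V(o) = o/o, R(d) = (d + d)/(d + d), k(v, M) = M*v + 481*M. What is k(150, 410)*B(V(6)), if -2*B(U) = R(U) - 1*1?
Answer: 0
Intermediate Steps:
k(v, M) = 481*M + M*v
R(d) = 1 (R(d) = (2*d)/((2*d)) = (2*d)*(1/(2*d)) = 1)
V(o) = 1
B(U) = 0 (B(U) = -(1 - 1*1)/2 = -(1 - 1)/2 = -1/2*0 = 0)
k(150, 410)*B(V(6)) = (410*(481 + 150))*0 = (410*631)*0 = 258710*0 = 0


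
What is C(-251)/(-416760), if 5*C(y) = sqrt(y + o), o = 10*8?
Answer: -I*sqrt(19)/694600 ≈ -6.2754e-6*I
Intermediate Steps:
o = 80
C(y) = sqrt(80 + y)/5 (C(y) = sqrt(y + 80)/5 = sqrt(80 + y)/5)
C(-251)/(-416760) = (sqrt(80 - 251)/5)/(-416760) = (sqrt(-171)/5)*(-1/416760) = ((3*I*sqrt(19))/5)*(-1/416760) = (3*I*sqrt(19)/5)*(-1/416760) = -I*sqrt(19)/694600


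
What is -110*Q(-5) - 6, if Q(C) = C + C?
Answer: 1094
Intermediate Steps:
Q(C) = 2*C
-110*Q(-5) - 6 = -220*(-5) - 6 = -110*(-10) - 6 = 1100 - 6 = 1094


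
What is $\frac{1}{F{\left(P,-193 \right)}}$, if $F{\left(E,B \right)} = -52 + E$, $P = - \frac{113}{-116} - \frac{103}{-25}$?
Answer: $- \frac{2900}{136027} \approx -0.021319$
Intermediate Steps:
$P = \frac{14773}{2900}$ ($P = \left(-113\right) \left(- \frac{1}{116}\right) - - \frac{103}{25} = \frac{113}{116} + \frac{103}{25} = \frac{14773}{2900} \approx 5.0941$)
$\frac{1}{F{\left(P,-193 \right)}} = \frac{1}{-52 + \frac{14773}{2900}} = \frac{1}{- \frac{136027}{2900}} = - \frac{2900}{136027}$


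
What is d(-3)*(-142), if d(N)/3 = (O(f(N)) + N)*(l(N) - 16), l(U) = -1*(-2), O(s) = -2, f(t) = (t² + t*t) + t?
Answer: -29820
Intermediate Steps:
f(t) = t + 2*t² (f(t) = (t² + t²) + t = 2*t² + t = t + 2*t²)
l(U) = 2
d(N) = 84 - 42*N (d(N) = 3*((-2 + N)*(2 - 16)) = 3*((-2 + N)*(-14)) = 3*(28 - 14*N) = 84 - 42*N)
d(-3)*(-142) = (84 - 42*(-3))*(-142) = (84 + 126)*(-142) = 210*(-142) = -29820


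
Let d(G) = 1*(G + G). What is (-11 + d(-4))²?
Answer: 361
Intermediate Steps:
d(G) = 2*G (d(G) = 1*(2*G) = 2*G)
(-11 + d(-4))² = (-11 + 2*(-4))² = (-11 - 8)² = (-19)² = 361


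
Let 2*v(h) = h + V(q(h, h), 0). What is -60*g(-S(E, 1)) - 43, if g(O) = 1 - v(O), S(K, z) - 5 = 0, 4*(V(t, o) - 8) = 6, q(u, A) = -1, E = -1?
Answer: 32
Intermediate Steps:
V(t, o) = 19/2 (V(t, o) = 8 + (¼)*6 = 8 + 3/2 = 19/2)
S(K, z) = 5 (S(K, z) = 5 + 0 = 5)
v(h) = 19/4 + h/2 (v(h) = (h + 19/2)/2 = (19/2 + h)/2 = 19/4 + h/2)
g(O) = -15/4 - O/2 (g(O) = 1 - (19/4 + O/2) = 1 + (-19/4 - O/2) = -15/4 - O/2)
-60*g(-S(E, 1)) - 43 = -60*(-15/4 - (-1)*5/2) - 43 = -60*(-15/4 - ½*(-5)) - 43 = -60*(-15/4 + 5/2) - 43 = -60*(-5/4) - 43 = 75 - 43 = 32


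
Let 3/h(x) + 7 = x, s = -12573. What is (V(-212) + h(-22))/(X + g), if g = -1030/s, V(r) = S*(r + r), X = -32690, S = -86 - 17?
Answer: -3184703181/2383859972 ≈ -1.3359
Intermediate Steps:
S = -103
h(x) = 3/(-7 + x)
V(r) = -206*r (V(r) = -103*(r + r) = -206*r)
g = 1030/12573 (g = -1030/(-12573) = -1030*(-1/12573) = 1030/12573 ≈ 0.081922)
(V(-212) + h(-22))/(X + g) = (-206*(-212) + 3/(-7 - 22))/(-32690 + 1030/12573) = (43672 + 3/(-29))/(-411010340/12573) = (43672 + 3*(-1/29))*(-12573/411010340) = (43672 - 3/29)*(-12573/411010340) = (1266485/29)*(-12573/411010340) = -3184703181/2383859972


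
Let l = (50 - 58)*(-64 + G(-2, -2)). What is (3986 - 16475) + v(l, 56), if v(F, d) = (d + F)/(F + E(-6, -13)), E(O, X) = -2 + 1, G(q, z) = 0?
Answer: -6381311/511 ≈ -12488.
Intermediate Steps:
E(O, X) = -1
l = 512 (l = (50 - 58)*(-64 + 0) = -8*(-64) = 512)
v(F, d) = (F + d)/(-1 + F) (v(F, d) = (d + F)/(F - 1) = (F + d)/(-1 + F))
(3986 - 16475) + v(l, 56) = (3986 - 16475) + (512 + 56)/(-1 + 512) = -12489 + 568/511 = -6381311/511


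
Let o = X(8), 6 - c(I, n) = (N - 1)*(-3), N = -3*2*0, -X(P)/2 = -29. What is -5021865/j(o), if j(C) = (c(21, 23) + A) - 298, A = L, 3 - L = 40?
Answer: 5021865/332 ≈ 15126.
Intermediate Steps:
X(P) = 58 (X(P) = -2*(-29) = 58)
L = -37 (L = 3 - 1*40 = 3 - 40 = -37)
N = 0 (N = -6*0 = 0)
c(I, n) = 3 (c(I, n) = 6 - (0 - 1)*(-3) = 6 - (-1)*(-3) = 6 - 1*3 = 6 - 3 = 3)
A = -37
o = 58
j(C) = -332 (j(C) = (3 - 37) - 298 = -34 - 298 = -332)
-5021865/j(o) = -5021865/(-332) = -5021865*(-1/332) = 5021865/332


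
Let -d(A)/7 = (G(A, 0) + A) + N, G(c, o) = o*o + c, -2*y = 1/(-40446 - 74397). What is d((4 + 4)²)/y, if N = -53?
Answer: -120585150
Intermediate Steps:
y = 1/229686 (y = -1/(2*(-40446 - 74397)) = -½/(-114843) = -½*(-1/114843) = 1/229686 ≈ 4.3538e-6)
G(c, o) = c + o² (G(c, o) = o² + c = c + o²)
d(A) = 371 - 14*A (d(A) = -7*(((A + 0²) + A) - 53) = -7*(((A + 0) + A) - 53) = -7*((A + A) - 53) = -7*(2*A - 53) = -7*(-53 + 2*A) = 371 - 14*A)
d((4 + 4)²)/y = (371 - 14*(4 + 4)²)/(1/229686) = (371 - 14*8²)*229686 = (371 - 14*64)*229686 = (371 - 896)*229686 = -525*229686 = -120585150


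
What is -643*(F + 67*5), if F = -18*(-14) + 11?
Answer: -384514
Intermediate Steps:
F = 263 (F = 252 + 11 = 263)
-643*(F + 67*5) = -643*(263 + 67*5) = -643*(263 + 335) = -643*598 = -384514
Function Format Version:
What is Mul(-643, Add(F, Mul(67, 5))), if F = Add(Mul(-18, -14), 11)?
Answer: -384514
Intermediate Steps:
F = 263 (F = Add(252, 11) = 263)
Mul(-643, Add(F, Mul(67, 5))) = Mul(-643, Add(263, Mul(67, 5))) = Mul(-643, Add(263, 335)) = Mul(-643, 598) = -384514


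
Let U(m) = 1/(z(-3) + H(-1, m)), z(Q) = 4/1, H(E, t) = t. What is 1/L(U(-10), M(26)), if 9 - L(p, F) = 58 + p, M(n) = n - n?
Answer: -6/293 ≈ -0.020478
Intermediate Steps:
M(n) = 0
z(Q) = 4 (z(Q) = 4*1 = 4)
U(m) = 1/(4 + m)
L(p, F) = -49 - p (L(p, F) = 9 - (58 + p) = 9 + (-58 - p) = -49 - p)
1/L(U(-10), M(26)) = 1/(-49 - 1/(4 - 10)) = 1/(-49 - 1/(-6)) = 1/(-49 - 1*(-⅙)) = 1/(-49 + ⅙) = 1/(-293/6) = -6/293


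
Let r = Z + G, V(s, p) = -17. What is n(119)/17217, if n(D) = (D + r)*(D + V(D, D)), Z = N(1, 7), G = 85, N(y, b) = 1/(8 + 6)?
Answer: 48569/40173 ≈ 1.2090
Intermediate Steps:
N(y, b) = 1/14
Z = 1/14 ≈ 0.071429
r = 1191/14 (r = 1/14 + 85 = 1191/14 ≈ 85.071)
n(D) = (-17 + D)*(1191/14 + D) (n(D) = (D + 1191/14)*(D - 17) = (1191/14 + D)*(-17 + D) = (-17 + D)*(1191/14 + D))
n(119)/17217 = (-20247/14 + 119**2 + (953/14)*119)/17217 = (-20247/14 + 14161 + 16201/2)*(1/17217) = (145707/7)*(1/17217) = 48569/40173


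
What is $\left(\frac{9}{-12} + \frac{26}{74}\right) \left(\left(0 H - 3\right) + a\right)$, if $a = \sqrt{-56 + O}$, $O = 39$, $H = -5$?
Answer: $\frac{177}{148} - \frac{59 i \sqrt{17}}{148} \approx 1.1959 - 1.6437 i$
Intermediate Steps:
$a = i \sqrt{17}$ ($a = \sqrt{-56 + 39} = \sqrt{-17} = i \sqrt{17} \approx 4.1231 i$)
$\left(\frac{9}{-12} + \frac{26}{74}\right) \left(\left(0 H - 3\right) + a\right) = \left(\frac{9}{-12} + \frac{26}{74}\right) \left(\left(0 \left(-5\right) - 3\right) + i \sqrt{17}\right) = \left(9 \left(- \frac{1}{12}\right) + 26 \cdot \frac{1}{74}\right) \left(\left(0 - 3\right) + i \sqrt{17}\right) = \left(- \frac{3}{4} + \frac{13}{37}\right) \left(-3 + i \sqrt{17}\right) = - \frac{59 \left(-3 + i \sqrt{17}\right)}{148} = \frac{177}{148} - \frac{59 i \sqrt{17}}{148}$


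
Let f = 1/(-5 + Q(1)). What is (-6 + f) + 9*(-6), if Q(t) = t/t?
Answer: -241/4 ≈ -60.250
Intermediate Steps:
Q(t) = 1
f = -¼ (f = 1/(-5 + 1) = 1/(-4) = -¼ ≈ -0.25000)
(-6 + f) + 9*(-6) = (-6 - ¼) + 9*(-6) = -25/4 - 54 = -241/4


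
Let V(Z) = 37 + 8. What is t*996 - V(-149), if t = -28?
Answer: -27933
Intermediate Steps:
V(Z) = 45
t*996 - V(-149) = -28*996 - 1*45 = -27888 - 45 = -27933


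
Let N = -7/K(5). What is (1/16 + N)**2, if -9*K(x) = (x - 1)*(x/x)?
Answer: 64009/256 ≈ 250.04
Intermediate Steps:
K(x) = 1/9 - x/9 (K(x) = -(x - 1)*x/x/9 = -(-1 + x)/9 = 1/9 - x/9)
N = 63/4 (N = -7/(1/9 - 1/9*5) = -7/(1/9 - 5/9) = -7/(-4/9) = -7*(-9/4) = 63/4 ≈ 15.750)
(1/16 + N)**2 = (1/16 + 63/4)**2 = (253/16)**2 = 64009/256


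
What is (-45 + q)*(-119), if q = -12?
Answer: 6783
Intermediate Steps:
(-45 + q)*(-119) = (-45 - 12)*(-119) = -57*(-119) = 6783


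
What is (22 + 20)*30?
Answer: 1260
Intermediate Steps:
(22 + 20)*30 = 42*30 = 1260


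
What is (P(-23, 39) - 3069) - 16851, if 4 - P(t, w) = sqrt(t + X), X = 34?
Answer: -19916 - sqrt(11) ≈ -19919.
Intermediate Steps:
P(t, w) = 4 - sqrt(34 + t) (P(t, w) = 4 - sqrt(t + 34) = 4 - sqrt(34 + t))
(P(-23, 39) - 3069) - 16851 = ((4 - sqrt(34 - 23)) - 3069) - 16851 = ((4 - sqrt(11)) - 3069) - 16851 = (-3065 - sqrt(11)) - 16851 = -19916 - sqrt(11)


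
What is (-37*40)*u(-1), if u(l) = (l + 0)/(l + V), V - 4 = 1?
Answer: 370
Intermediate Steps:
V = 5 (V = 4 + 1 = 5)
u(l) = l/(5 + l) (u(l) = (l + 0)/(l + 5) = l/(5 + l))
(-37*40)*u(-1) = (-37*40)*(-1/(5 - 1)) = -(-1480)/4 = -1480*(-¼) = 370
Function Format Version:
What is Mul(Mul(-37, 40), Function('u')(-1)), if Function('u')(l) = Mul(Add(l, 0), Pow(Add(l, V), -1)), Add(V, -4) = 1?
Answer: 370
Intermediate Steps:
V = 5 (V = Add(4, 1) = 5)
Function('u')(l) = Mul(l, Pow(Add(5, l), -1)) (Function('u')(l) = Mul(Add(l, 0), Pow(Add(l, 5), -1)) = Mul(l, Pow(Add(5, l), -1)))
Mul(Mul(-37, 40), Function('u')(-1)) = Mul(Mul(-37, 40), Mul(-1, Pow(Add(5, -1), -1))) = Mul(-1480, Mul(-1, Pow(4, -1))) = Mul(-1480, Mul(-1, Rational(1, 4))) = Mul(-1480, Rational(-1, 4)) = 370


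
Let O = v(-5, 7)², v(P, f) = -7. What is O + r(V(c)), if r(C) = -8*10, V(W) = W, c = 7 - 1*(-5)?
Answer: -31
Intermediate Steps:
c = 12 (c = 7 + 5 = 12)
r(C) = -80
O = 49 (O = (-7)² = 49)
O + r(V(c)) = 49 - 80 = -31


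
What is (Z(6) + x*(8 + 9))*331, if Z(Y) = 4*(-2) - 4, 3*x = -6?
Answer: -15226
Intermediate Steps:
x = -2 (x = (⅓)*(-6) = -2)
Z(Y) = -12 (Z(Y) = -8 - 4 = -12)
(Z(6) + x*(8 + 9))*331 = (-12 - 2*(8 + 9))*331 = (-12 - 2*17)*331 = (-12 - 34)*331 = -46*331 = -15226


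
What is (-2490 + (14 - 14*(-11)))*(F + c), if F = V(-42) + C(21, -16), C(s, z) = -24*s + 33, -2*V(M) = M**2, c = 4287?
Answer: -6812748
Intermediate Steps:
V(M) = -M**2/2
C(s, z) = 33 - 24*s
F = -1353 (F = -1/2*(-42)**2 + (33 - 24*21) = -1/2*1764 + (33 - 504) = -882 - 471 = -1353)
(-2490 + (14 - 14*(-11)))*(F + c) = (-2490 + (14 - 14*(-11)))*(-1353 + 4287) = (-2490 + (14 + 154))*2934 = (-2490 + 168)*2934 = -2322*2934 = -6812748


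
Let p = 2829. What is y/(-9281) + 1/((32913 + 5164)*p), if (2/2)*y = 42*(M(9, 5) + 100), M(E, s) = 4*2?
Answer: -488617153207/999747770073 ≈ -0.48874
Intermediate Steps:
M(E, s) = 8
y = 4536 (y = 42*(8 + 100) = 42*108 = 4536)
y/(-9281) + 1/((32913 + 5164)*p) = 4536/(-9281) + 1/((32913 + 5164)*2829) = 4536*(-1/9281) + (1/2829)/38077 = -4536/9281 + (1/38077)*(1/2829) = -4536/9281 + 1/107719833 = -488617153207/999747770073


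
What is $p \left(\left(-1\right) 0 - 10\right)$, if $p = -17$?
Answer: $170$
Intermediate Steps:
$p \left(\left(-1\right) 0 - 10\right) = - 17 \left(\left(-1\right) 0 - 10\right) = - 17 \left(0 - 10\right) = \left(-17\right) \left(-10\right) = 170$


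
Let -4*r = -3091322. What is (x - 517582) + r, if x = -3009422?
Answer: -5508347/2 ≈ -2.7542e+6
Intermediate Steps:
r = 1545661/2 (r = -1/4*(-3091322) = 1545661/2 ≈ 7.7283e+5)
(x - 517582) + r = (-3009422 - 517582) + 1545661/2 = -3527004 + 1545661/2 = -5508347/2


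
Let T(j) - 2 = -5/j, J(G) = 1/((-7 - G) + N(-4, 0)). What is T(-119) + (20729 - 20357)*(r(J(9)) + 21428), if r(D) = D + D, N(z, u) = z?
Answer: 4742852601/595 ≈ 7.9712e+6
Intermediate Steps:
J(G) = 1/(-11 - G) (J(G) = 1/((-7 - G) - 4) = 1/(-11 - G))
T(j) = 2 - 5/j
r(D) = 2*D
T(-119) + (20729 - 20357)*(r(J(9)) + 21428) = (2 - 5/(-119)) + (20729 - 20357)*(2*(-1/(11 + 9)) + 21428) = (2 - 5*(-1/119)) + 372*(2*(-1/20) + 21428) = (2 + 5/119) + 372*(2*(-1*1/20) + 21428) = 243/119 + 372*(2*(-1/20) + 21428) = 243/119 + 372*(-1/10 + 21428) = 243/119 + 372*(214279/10) = 243/119 + 39855894/5 = 4742852601/595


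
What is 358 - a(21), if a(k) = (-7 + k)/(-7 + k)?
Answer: 357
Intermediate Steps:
a(k) = 1
358 - a(21) = 358 - 1*1 = 358 - 1 = 357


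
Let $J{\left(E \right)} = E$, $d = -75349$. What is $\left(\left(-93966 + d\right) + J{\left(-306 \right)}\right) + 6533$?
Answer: $-163088$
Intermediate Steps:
$\left(\left(-93966 + d\right) + J{\left(-306 \right)}\right) + 6533 = \left(\left(-93966 - 75349\right) - 306\right) + 6533 = \left(-169315 - 306\right) + 6533 = -169621 + 6533 = -163088$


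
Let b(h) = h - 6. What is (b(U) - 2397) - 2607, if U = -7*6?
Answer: -5052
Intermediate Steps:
U = -42
b(h) = -6 + h
(b(U) - 2397) - 2607 = ((-6 - 42) - 2397) - 2607 = (-48 - 2397) - 2607 = -2445 - 2607 = -5052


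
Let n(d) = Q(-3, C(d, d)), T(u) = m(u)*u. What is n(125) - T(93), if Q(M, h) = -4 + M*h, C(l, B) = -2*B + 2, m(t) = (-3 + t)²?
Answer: -752560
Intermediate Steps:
C(l, B) = 2 - 2*B
T(u) = u*(-3 + u)² (T(u) = (-3 + u)²*u = u*(-3 + u)²)
n(d) = -10 + 6*d (n(d) = -4 - 3*(2 - 2*d) = -4 + (-6 + 6*d) = -10 + 6*d)
n(125) - T(93) = (-10 + 6*125) - 93*(-3 + 93)² = (-10 + 750) - 93*90² = 740 - 93*8100 = 740 - 1*753300 = 740 - 753300 = -752560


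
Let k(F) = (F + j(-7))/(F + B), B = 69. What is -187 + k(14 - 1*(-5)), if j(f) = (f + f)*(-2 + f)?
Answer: -16311/88 ≈ -185.35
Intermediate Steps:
j(f) = 2*f*(-2 + f) (j(f) = (2*f)*(-2 + f) = 2*f*(-2 + f))
k(F) = (126 + F)/(69 + F) (k(F) = (F + 2*(-7)*(-2 - 7))/(F + 69) = (F + 2*(-7)*(-9))/(69 + F) = (F + 126)/(69 + F) = (126 + F)/(69 + F))
-187 + k(14 - 1*(-5)) = -187 + (126 + (14 - 1*(-5)))/(69 + (14 - 1*(-5))) = -187 + (126 + (14 + 5))/(69 + (14 + 5)) = -187 + (126 + 19)/(69 + 19) = -187 + 145/88 = -16311/88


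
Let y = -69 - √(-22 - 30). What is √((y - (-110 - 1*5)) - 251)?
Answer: √(-205 - 2*I*√13) ≈ 0.25178 - 14.32*I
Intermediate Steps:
y = -69 - 2*I*√13 (y = -69 - √(-52) = -69 - 2*I*√13 ≈ -69.0 - 7.2111*I)
√((y - (-110 - 1*5)) - 251) = √(((-69 - 2*I*√13) - (-110 - 1*5)) - 251) = √(((-69 - 2*I*√13) - (-110 - 5)) - 251) = √(((-69 - 2*I*√13) - 1*(-115)) - 251) = √(((-69 - 2*I*√13) + 115) - 251) = √((46 - 2*I*√13) - 251) = √(-205 - 2*I*√13)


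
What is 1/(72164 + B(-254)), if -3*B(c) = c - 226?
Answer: 1/72324 ≈ 1.3827e-5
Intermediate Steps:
B(c) = 226/3 - c/3 (B(c) = -(c - 226)/3 = -(-226 + c)/3 = 226/3 - c/3)
1/(72164 + B(-254)) = 1/(72164 + (226/3 - ⅓*(-254))) = 1/(72164 + (226/3 + 254/3)) = 1/(72164 + 160) = 1/72324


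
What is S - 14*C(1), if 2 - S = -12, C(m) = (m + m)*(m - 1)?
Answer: 14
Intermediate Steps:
C(m) = 2*m*(-1 + m) (C(m) = (2*m)*(-1 + m) = 2*m*(-1 + m))
S = 14 (S = 2 - 1*(-12) = 2 + 12 = 14)
S - 14*C(1) = 14 - 28*(-1 + 1) = 14 - 28*0 = 14 - 14*0 = 14 + 0 = 14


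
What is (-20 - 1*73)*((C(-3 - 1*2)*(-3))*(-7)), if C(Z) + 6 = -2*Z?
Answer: -7812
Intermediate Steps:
C(Z) = -6 - 2*Z
(-20 - 1*73)*((C(-3 - 1*2)*(-3))*(-7)) = (-20 - 1*73)*(((-6 - 2*(-3 - 1*2))*(-3))*(-7)) = (-20 - 73)*(((-6 - 2*(-3 - 2))*(-3))*(-7)) = -93*(-6 - 2*(-5))*(-3)*(-7) = -93*(-6 + 10)*(-3)*(-7) = -93*4*(-3)*(-7) = -(-1116)*(-7) = -93*84 = -7812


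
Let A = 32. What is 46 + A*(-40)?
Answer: -1234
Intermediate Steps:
46 + A*(-40) = 46 + 32*(-40) = 46 - 1280 = -1234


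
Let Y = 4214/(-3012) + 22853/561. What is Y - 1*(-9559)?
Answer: 2703102895/281622 ≈ 9598.3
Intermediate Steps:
Y = 11078197/281622 (Y = 4214*(-1/3012) + 22853*(1/561) = -2107/1506 + 22853/561 = 11078197/281622 ≈ 39.337)
Y - 1*(-9559) = 11078197/281622 - 1*(-9559) = 11078197/281622 + 9559 = 2703102895/281622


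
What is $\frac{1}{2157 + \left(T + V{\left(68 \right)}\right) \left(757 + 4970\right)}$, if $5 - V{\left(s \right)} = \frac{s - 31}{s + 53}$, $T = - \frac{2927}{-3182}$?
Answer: $\frac{385022}{13209649215} \approx 2.9147 \cdot 10^{-5}$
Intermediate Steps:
$T = \frac{2927}{3182}$ ($T = \left(-2927\right) \left(- \frac{1}{3182}\right) = \frac{2927}{3182} \approx 0.91986$)
$V{\left(s \right)} = 5 - \frac{-31 + s}{53 + s}$ ($V{\left(s \right)} = 5 - \frac{s - 31}{s + 53} = 5 - \frac{-31 + s}{53 + s}$)
$\frac{1}{2157 + \left(T + V{\left(68 \right)}\right) \left(757 + 4970\right)} = \frac{1}{2157 + \left(\frac{2927}{3182} + \frac{4 \left(74 + 68\right)}{53 + 68}\right) \left(757 + 4970\right)} = \frac{1}{2157 + \left(\frac{2927}{3182} + 4 \cdot \frac{1}{121} \cdot 142\right) 5727} = \frac{1}{2157 + \left(\frac{2927}{3182} + \frac{568}{121}\right) 5727} = \frac{1}{2157 + \frac{2161543}{385022} \cdot 5727} = \frac{1}{2157 + \frac{12379156761}{385022}} = \frac{1}{\frac{13209649215}{385022}} = \frac{385022}{13209649215}$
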